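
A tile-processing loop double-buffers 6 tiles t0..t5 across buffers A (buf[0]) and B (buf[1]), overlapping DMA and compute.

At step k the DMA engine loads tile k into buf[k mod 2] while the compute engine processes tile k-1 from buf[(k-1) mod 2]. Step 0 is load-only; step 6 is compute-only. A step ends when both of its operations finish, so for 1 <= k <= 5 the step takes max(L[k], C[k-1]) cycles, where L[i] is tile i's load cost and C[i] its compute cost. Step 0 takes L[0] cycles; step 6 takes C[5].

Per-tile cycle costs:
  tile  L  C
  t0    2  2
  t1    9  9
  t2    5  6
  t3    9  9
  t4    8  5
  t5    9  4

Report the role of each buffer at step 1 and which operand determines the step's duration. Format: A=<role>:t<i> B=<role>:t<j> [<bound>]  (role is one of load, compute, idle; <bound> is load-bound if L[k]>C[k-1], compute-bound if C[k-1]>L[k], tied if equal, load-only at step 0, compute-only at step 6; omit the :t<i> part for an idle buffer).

step 1: A=compute:t0 B=load:t1 [load-bound]

k=0 load=t0/2c comp=- wait=2 total=2
k=1 load=t1/9c comp=t0/2c wait=9 total=11
k=2 load=t2/5c comp=t1/9c wait=9 total=20
k=3 load=t3/9c comp=t2/6c wait=9 total=29
k=4 load=t4/8c comp=t3/9c wait=9 total=38
k=5 load=t5/9c comp=t4/5c wait=9 total=47
k=6 load=- comp=t5/4c wait=4 total=51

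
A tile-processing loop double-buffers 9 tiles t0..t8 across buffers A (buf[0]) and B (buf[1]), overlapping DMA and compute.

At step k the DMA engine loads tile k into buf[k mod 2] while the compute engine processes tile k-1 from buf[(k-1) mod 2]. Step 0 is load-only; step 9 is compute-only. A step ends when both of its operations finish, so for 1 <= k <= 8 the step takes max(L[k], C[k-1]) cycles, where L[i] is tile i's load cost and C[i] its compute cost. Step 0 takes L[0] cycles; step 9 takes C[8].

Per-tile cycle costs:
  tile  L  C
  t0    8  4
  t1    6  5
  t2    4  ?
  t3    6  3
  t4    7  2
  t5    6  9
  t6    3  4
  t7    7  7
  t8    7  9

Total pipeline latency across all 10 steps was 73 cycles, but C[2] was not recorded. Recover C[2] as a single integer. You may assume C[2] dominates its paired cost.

step 0 → dur = L[0]=8 = 8
step 1 → dur = max(L[1]=6, C[0]=4) = 6
step 2 → dur = max(L[2]=4, C[1]=5) = 5
step 3 → dur = max(L[3]=6, C[2]=?) = C[2]  (unknown; binding)
step 4 → dur = max(L[4]=7, C[3]=3) = 7
step 5 → dur = max(L[5]=6, C[4]=2) = 6
step 6 → dur = max(L[6]=3, C[5]=9) = 9
step 7 → dur = max(L[7]=7, C[6]=4) = 7
step 8 → dur = max(L[8]=7, C[7]=7) = 7
step 9 → dur = C[8]=9 = 9
sum of known step durations = 64
dur[3] = total - known = 73 - 64 = 9
C[2] is the binding max in step 3, so C[2] = dur[3] = 9

C[2] = 9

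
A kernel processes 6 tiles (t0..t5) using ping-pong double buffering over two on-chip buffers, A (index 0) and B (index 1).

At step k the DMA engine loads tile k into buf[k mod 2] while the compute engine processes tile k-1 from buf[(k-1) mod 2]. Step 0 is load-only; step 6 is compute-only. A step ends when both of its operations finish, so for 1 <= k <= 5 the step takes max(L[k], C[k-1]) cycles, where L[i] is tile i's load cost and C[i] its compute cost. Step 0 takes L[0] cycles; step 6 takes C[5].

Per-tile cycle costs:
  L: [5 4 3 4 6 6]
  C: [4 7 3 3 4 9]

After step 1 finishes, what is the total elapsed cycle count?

k=0 load=t0/5c comp=- wait=5 total=5
k=1 load=t1/4c comp=t0/4c wait=4 total=9
k=2 load=t2/3c comp=t1/7c wait=7 total=16
k=3 load=t3/4c comp=t2/3c wait=4 total=20
k=4 load=t4/6c comp=t3/3c wait=6 total=26
k=5 load=t5/6c comp=t4/4c wait=6 total=32
k=6 load=- comp=t5/9c wait=9 total=41

end_cycle[1] = 9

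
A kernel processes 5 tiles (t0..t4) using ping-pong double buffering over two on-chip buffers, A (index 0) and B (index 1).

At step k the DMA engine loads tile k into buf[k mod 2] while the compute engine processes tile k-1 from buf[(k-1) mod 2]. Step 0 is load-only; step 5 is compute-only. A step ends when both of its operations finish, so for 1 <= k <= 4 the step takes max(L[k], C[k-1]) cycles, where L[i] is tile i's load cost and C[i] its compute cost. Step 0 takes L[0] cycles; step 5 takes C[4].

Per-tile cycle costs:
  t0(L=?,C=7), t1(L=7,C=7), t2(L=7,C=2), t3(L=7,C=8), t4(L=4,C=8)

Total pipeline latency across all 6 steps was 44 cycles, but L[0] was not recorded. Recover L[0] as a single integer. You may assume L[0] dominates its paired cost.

L[0] = 7

step 0: dur = L[0]=? = L[0]  (unknown; binding)
step 1: dur = max(L[1]=7, C[0]=7) = 7
step 2: dur = max(L[2]=7, C[1]=7) = 7
step 3: dur = max(L[3]=7, C[2]=2) = 7
step 4: dur = max(L[4]=4, C[3]=8) = 8
step 5: dur = C[4]=8 = 8
sum of known step durations = 37
dur[0] = total - known = 44 - 37 = 7
L[0] is the binding max in step 0, so L[0] = dur[0] = 7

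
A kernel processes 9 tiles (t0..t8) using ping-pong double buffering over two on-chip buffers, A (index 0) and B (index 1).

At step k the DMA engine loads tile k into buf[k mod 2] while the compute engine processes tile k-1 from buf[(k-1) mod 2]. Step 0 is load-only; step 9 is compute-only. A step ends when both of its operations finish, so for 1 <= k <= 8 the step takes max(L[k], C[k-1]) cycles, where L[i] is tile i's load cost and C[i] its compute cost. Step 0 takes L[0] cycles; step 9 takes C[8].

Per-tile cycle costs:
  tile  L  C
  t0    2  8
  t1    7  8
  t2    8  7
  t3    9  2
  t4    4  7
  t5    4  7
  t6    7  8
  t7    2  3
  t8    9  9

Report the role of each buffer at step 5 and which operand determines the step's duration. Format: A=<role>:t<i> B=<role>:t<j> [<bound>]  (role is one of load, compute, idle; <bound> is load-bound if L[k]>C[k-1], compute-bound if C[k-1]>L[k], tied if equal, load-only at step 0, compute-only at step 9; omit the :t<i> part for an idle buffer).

[0] DMA t0→A (2c) ∥ CU idle ⇒ 2c, clock 2
[1] DMA t1→B (7c) ∥ CU A:t0 (8c) ⇒ 8c, clock 10
[2] DMA t2→A (8c) ∥ CU B:t1 (8c) ⇒ 8c, clock 18
[3] DMA t3→B (9c) ∥ CU A:t2 (7c) ⇒ 9c, clock 27
[4] DMA t4→A (4c) ∥ CU B:t3 (2c) ⇒ 4c, clock 31
[5] DMA t5→B (4c) ∥ CU A:t4 (7c) ⇒ 7c, clock 38
[6] DMA t6→A (7c) ∥ CU B:t5 (7c) ⇒ 7c, clock 45
[7] DMA t7→B (2c) ∥ CU A:t6 (8c) ⇒ 8c, clock 53
[8] DMA t8→A (9c) ∥ CU B:t7 (3c) ⇒ 9c, clock 62
[9] DMA idle ∥ CU A:t8 (9c) ⇒ 9c, clock 71

step 5: A=compute:t4 B=load:t5 [compute-bound]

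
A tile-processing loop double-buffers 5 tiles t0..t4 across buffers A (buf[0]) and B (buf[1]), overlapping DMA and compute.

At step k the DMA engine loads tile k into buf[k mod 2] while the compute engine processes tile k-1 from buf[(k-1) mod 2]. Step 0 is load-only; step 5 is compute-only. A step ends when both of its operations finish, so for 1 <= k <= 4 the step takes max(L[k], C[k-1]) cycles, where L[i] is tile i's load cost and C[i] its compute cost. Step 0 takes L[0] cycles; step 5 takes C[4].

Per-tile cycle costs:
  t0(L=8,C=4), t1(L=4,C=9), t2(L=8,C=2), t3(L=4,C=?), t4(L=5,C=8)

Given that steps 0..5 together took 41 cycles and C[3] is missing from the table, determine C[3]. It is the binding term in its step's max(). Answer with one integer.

C[3] = 8

step 0 | dur = L[0]=8 = 8
step 1 | dur = max(L[1]=4, C[0]=4) = 4
step 2 | dur = max(L[2]=8, C[1]=9) = 9
step 3 | dur = max(L[3]=4, C[2]=2) = 4
step 4 | dur = max(L[4]=5, C[3]=?) = C[3]  (unknown; binding)
step 5 | dur = C[4]=8 = 8
sum of known step durations = 33
dur[4] = total - known = 41 - 33 = 8
C[3] is the binding max in step 4, so C[3] = dur[4] = 8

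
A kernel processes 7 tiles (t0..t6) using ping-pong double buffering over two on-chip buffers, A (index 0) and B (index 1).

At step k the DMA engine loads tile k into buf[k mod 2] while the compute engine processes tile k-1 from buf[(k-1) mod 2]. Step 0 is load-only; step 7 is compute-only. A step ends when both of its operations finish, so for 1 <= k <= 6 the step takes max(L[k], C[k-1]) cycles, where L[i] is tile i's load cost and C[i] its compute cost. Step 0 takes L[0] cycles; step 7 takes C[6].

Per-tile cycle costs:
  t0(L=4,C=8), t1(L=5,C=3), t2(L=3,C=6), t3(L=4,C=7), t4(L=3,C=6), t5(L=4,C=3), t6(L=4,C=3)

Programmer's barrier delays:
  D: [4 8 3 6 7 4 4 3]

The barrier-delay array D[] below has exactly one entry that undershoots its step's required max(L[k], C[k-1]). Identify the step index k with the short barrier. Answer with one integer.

k=0 barrier L[0]=4→4c, D[0]=4 ok
k=1 barrier max(L[1]=5,C[0]=8)→8c, D[1]=8 ok
k=2 barrier max(L[2]=3,C[1]=3)→3c, D[2]=3 ok
k=3 barrier max(L[3]=4,C[2]=6)→6c, D[3]=6 ok
k=4 barrier max(L[4]=3,C[3]=7)→7c, D[4]=7 ok
k=5 barrier max(L[5]=4,C[4]=6)→6c, D[5]=4 SHORT
k=6 barrier max(L[6]=4,C[5]=3)→4c, D[6]=4 ok
k=7 barrier C[6]=3→3c, D[7]=3 ok

hazard at step 5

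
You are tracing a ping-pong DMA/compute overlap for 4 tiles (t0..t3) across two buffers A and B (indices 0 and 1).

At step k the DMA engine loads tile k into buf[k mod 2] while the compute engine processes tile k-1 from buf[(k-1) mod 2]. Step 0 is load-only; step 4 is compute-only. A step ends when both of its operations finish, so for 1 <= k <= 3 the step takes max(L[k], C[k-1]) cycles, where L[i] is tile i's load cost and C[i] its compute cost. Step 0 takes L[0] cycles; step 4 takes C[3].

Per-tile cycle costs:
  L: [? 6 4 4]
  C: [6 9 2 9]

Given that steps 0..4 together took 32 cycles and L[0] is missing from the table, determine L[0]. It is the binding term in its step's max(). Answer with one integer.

L[0] = 4

step 0: dur = L[0]=? = L[0]  (unknown; binding)
step 1: dur = max(L[1]=6, C[0]=6) = 6
step 2: dur = max(L[2]=4, C[1]=9) = 9
step 3: dur = max(L[3]=4, C[2]=2) = 4
step 4: dur = C[3]=9 = 9
sum of known step durations = 28
dur[0] = total - known = 32 - 28 = 4
L[0] is the binding max in step 0, so L[0] = dur[0] = 4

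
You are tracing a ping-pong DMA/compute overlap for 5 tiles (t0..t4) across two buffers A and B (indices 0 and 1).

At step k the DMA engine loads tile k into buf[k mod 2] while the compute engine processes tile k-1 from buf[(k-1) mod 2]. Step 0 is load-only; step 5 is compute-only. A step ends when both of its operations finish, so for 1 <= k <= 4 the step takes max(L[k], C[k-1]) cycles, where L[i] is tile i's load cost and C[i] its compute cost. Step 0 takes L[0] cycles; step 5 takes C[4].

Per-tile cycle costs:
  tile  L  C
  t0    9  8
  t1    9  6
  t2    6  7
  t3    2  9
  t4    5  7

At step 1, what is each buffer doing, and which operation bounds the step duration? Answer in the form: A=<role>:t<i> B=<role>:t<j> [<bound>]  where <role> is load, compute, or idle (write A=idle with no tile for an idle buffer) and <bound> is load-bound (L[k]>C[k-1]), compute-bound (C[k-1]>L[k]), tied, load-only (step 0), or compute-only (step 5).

step 1: A=compute:t0 B=load:t1 [load-bound]

step 0: L[0]=9 → dur=9, Σ=9 | A=load:t0 B=idle [load-only]
step 1: L[1]=9 C[0]=8 → dur=9, Σ=18 | A=compute:t0 B=load:t1 [load-bound]
step 2: L[2]=6 C[1]=6 → dur=6, Σ=24 | A=load:t2 B=compute:t1 [tied]
step 3: L[3]=2 C[2]=7 → dur=7, Σ=31 | A=compute:t2 B=load:t3 [compute-bound]
step 4: L[4]=5 C[3]=9 → dur=9, Σ=40 | A=load:t4 B=compute:t3 [compute-bound]
step 5: C[4]=7 → dur=7, Σ=47 | A=compute:t4 B=idle [compute-only]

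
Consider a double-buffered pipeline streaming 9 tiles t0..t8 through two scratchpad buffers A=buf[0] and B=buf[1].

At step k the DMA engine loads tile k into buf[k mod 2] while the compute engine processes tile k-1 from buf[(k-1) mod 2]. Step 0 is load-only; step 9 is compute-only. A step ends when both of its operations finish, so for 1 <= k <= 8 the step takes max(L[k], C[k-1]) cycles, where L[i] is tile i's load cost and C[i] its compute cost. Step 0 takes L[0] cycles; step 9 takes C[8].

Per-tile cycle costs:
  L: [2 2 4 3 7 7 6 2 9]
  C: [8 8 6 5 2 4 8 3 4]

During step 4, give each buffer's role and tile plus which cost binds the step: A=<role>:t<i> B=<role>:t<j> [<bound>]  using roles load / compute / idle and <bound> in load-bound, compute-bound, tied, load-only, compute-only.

k=0 load=t0/2c comp=- wait=2 total=2
k=1 load=t1/2c comp=t0/8c wait=8 total=10
k=2 load=t2/4c comp=t1/8c wait=8 total=18
k=3 load=t3/3c comp=t2/6c wait=6 total=24
k=4 load=t4/7c comp=t3/5c wait=7 total=31
k=5 load=t5/7c comp=t4/2c wait=7 total=38
k=6 load=t6/6c comp=t5/4c wait=6 total=44
k=7 load=t7/2c comp=t6/8c wait=8 total=52
k=8 load=t8/9c comp=t7/3c wait=9 total=61
k=9 load=- comp=t8/4c wait=4 total=65

step 4: A=load:t4 B=compute:t3 [load-bound]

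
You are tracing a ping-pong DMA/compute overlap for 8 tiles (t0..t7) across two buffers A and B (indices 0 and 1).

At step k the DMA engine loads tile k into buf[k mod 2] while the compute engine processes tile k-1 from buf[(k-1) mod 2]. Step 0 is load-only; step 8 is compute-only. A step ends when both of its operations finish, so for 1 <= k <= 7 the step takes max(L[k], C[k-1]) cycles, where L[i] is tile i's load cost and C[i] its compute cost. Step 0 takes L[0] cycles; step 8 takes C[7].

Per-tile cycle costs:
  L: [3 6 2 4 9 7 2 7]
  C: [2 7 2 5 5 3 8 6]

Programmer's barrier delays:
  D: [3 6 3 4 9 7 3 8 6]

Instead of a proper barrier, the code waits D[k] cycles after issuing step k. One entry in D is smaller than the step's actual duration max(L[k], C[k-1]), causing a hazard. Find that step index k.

hazard at step 2

step 0: need L[0]=3 = 3; D[0]=3 ok
step 1: need max(L[1]=6,C[0]=2) = 6; D[1]=6 ok
step 2: need max(L[2]=2,C[1]=7) = 7; D[2]=3 SHORT
step 3: need max(L[3]=4,C[2]=2) = 4; D[3]=4 ok
step 4: need max(L[4]=9,C[3]=5) = 9; D[4]=9 ok
step 5: need max(L[5]=7,C[4]=5) = 7; D[5]=7 ok
step 6: need max(L[6]=2,C[5]=3) = 3; D[6]=3 ok
step 7: need max(L[7]=7,C[6]=8) = 8; D[7]=8 ok
step 8: need C[7]=6 = 6; D[8]=6 ok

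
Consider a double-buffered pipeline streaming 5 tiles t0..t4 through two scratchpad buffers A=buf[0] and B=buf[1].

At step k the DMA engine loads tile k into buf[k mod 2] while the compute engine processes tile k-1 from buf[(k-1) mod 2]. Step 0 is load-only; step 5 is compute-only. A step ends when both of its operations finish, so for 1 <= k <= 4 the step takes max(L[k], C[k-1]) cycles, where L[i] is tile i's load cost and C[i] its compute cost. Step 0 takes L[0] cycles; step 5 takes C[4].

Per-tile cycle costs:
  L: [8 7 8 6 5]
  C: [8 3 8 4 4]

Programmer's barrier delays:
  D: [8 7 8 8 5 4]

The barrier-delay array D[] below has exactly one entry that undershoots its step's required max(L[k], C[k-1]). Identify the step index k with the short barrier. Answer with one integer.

k=0 barrier L[0]=8→8c, D[0]=8 ok
k=1 barrier max(L[1]=7,C[0]=8)→8c, D[1]=7 SHORT
k=2 barrier max(L[2]=8,C[1]=3)→8c, D[2]=8 ok
k=3 barrier max(L[3]=6,C[2]=8)→8c, D[3]=8 ok
k=4 barrier max(L[4]=5,C[3]=4)→5c, D[4]=5 ok
k=5 barrier C[4]=4→4c, D[5]=4 ok

hazard at step 1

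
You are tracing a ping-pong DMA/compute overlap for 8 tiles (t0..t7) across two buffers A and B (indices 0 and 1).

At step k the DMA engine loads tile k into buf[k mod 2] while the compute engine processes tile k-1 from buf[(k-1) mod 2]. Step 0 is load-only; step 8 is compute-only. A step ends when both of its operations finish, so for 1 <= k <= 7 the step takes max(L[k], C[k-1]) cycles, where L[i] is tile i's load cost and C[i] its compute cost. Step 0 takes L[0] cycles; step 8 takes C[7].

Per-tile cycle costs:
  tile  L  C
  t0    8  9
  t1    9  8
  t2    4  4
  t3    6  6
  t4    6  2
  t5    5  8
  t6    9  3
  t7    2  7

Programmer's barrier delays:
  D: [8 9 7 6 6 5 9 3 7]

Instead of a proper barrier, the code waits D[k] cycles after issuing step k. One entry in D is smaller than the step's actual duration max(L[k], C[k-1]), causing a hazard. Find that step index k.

[0] required=L[0]=8=8 vs D=8 ok
[1] required=max(L[1]=9,C[0]=9)=9 vs D=9 ok
[2] required=max(L[2]=4,C[1]=8)=8 vs D=7 SHORT
[3] required=max(L[3]=6,C[2]=4)=6 vs D=6 ok
[4] required=max(L[4]=6,C[3]=6)=6 vs D=6 ok
[5] required=max(L[5]=5,C[4]=2)=5 vs D=5 ok
[6] required=max(L[6]=9,C[5]=8)=9 vs D=9 ok
[7] required=max(L[7]=2,C[6]=3)=3 vs D=3 ok
[8] required=C[7]=7=7 vs D=7 ok

hazard at step 2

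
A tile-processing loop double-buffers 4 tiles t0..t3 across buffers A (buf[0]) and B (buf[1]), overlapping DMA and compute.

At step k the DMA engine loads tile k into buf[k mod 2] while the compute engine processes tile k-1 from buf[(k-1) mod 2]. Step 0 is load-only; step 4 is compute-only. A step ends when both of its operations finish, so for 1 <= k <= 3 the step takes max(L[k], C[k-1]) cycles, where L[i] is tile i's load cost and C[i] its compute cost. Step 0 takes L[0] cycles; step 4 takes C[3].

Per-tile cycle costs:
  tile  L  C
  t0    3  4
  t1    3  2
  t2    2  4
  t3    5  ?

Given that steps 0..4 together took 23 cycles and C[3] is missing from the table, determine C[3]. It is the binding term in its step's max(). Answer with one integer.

C[3] = 9

step 0 = dur = L[0]=3 = 3
step 1 = dur = max(L[1]=3, C[0]=4) = 4
step 2 = dur = max(L[2]=2, C[1]=2) = 2
step 3 = dur = max(L[3]=5, C[2]=4) = 5
step 4 = dur = C[3]=? = C[3]  (unknown; binding)
sum of known step durations = 14
dur[4] = total - known = 23 - 14 = 9
C[3] is the binding max in step 4, so C[3] = dur[4] = 9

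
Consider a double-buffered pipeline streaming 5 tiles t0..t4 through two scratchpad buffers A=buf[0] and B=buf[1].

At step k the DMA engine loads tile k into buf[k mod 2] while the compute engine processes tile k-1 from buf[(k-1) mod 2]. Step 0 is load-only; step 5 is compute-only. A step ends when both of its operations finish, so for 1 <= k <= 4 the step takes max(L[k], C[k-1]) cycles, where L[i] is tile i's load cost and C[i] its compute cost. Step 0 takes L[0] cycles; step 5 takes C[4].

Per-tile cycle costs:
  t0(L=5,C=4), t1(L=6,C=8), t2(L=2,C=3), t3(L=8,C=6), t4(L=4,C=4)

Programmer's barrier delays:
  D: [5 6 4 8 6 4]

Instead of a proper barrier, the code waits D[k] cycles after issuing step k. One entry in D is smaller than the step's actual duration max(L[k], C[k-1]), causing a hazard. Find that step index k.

hazard at step 2

step 0: need L[0]=5 = 5; D[0]=5 ok
step 1: need max(L[1]=6,C[0]=4) = 6; D[1]=6 ok
step 2: need max(L[2]=2,C[1]=8) = 8; D[2]=4 SHORT
step 3: need max(L[3]=8,C[2]=3) = 8; D[3]=8 ok
step 4: need max(L[4]=4,C[3]=6) = 6; D[4]=6 ok
step 5: need C[4]=4 = 4; D[5]=4 ok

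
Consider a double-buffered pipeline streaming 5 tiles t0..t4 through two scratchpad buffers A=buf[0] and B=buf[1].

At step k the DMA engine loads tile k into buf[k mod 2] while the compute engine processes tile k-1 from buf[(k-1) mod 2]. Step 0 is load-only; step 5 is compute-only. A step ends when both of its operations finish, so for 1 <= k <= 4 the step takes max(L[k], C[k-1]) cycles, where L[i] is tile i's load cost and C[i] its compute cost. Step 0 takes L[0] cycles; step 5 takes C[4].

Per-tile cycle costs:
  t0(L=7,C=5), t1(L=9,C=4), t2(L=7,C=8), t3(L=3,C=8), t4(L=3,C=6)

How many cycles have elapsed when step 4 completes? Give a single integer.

end_cycle[4] = 39

step 0: L[0]=7 → dur=7, Σ=7 | A=load:t0 B=idle [load-only]
step 1: L[1]=9 C[0]=5 → dur=9, Σ=16 | A=compute:t0 B=load:t1 [load-bound]
step 2: L[2]=7 C[1]=4 → dur=7, Σ=23 | A=load:t2 B=compute:t1 [load-bound]
step 3: L[3]=3 C[2]=8 → dur=8, Σ=31 | A=compute:t2 B=load:t3 [compute-bound]
step 4: L[4]=3 C[3]=8 → dur=8, Σ=39 | A=load:t4 B=compute:t3 [compute-bound]
step 5: C[4]=6 → dur=6, Σ=45 | A=compute:t4 B=idle [compute-only]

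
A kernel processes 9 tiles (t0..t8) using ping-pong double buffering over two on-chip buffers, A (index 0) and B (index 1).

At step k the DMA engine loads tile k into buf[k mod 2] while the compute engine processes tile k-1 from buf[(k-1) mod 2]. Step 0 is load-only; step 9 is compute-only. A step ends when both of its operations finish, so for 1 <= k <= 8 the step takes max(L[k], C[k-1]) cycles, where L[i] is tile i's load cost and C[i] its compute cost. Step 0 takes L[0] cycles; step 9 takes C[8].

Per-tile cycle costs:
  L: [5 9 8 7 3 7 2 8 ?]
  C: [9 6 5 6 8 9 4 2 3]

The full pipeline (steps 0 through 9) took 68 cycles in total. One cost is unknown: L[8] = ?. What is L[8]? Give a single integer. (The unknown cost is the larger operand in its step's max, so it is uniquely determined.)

step 0 | dur = L[0]=5 = 5
step 1 | dur = max(L[1]=9, C[0]=9) = 9
step 2 | dur = max(L[2]=8, C[1]=6) = 8
step 3 | dur = max(L[3]=7, C[2]=5) = 7
step 4 | dur = max(L[4]=3, C[3]=6) = 6
step 5 | dur = max(L[5]=7, C[4]=8) = 8
step 6 | dur = max(L[6]=2, C[5]=9) = 9
step 7 | dur = max(L[7]=8, C[6]=4) = 8
step 8 | dur = max(L[8]=?, C[7]=2) = L[8]  (unknown; binding)
step 9 | dur = C[8]=3 = 3
sum of known step durations = 63
dur[8] = total - known = 68 - 63 = 5
L[8] is the binding max in step 8, so L[8] = dur[8] = 5

L[8] = 5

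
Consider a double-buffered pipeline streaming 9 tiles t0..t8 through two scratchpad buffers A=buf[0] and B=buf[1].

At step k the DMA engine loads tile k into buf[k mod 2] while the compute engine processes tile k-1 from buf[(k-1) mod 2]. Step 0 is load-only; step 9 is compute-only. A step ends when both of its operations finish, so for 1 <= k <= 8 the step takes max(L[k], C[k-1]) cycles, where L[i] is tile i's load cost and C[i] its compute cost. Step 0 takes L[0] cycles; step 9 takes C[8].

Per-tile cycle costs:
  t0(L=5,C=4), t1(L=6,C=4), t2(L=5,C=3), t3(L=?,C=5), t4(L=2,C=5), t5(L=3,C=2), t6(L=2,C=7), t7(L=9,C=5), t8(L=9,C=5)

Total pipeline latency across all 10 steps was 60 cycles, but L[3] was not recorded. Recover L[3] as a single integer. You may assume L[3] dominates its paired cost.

L[3] = 9

step 0 = dur = L[0]=5 = 5
step 1 = dur = max(L[1]=6, C[0]=4) = 6
step 2 = dur = max(L[2]=5, C[1]=4) = 5
step 3 = dur = max(L[3]=?, C[2]=3) = L[3]  (unknown; binding)
step 4 = dur = max(L[4]=2, C[3]=5) = 5
step 5 = dur = max(L[5]=3, C[4]=5) = 5
step 6 = dur = max(L[6]=2, C[5]=2) = 2
step 7 = dur = max(L[7]=9, C[6]=7) = 9
step 8 = dur = max(L[8]=9, C[7]=5) = 9
step 9 = dur = C[8]=5 = 5
sum of known step durations = 51
dur[3] = total - known = 60 - 51 = 9
L[3] is the binding max in step 3, so L[3] = dur[3] = 9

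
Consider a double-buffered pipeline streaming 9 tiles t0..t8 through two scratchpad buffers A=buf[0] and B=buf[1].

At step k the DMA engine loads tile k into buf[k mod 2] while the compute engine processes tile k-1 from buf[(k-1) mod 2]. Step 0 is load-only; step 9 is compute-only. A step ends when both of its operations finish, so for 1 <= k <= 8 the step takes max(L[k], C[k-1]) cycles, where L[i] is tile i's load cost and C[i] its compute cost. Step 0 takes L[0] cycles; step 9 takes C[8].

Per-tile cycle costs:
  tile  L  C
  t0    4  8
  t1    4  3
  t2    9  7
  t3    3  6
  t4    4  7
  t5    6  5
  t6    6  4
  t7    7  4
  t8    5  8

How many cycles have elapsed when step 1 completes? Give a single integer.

end_cycle[1] = 12

  0. 4=4c; end=4; A:t0 B:-
  1. max(4,8)=8c; end=12; A:t0 B:t1
  2. max(9,3)=9c; end=21; A:t2 B:t1
  3. max(3,7)=7c; end=28; A:t2 B:t3
  4. max(4,6)=6c; end=34; A:t4 B:t3
  5. max(6,7)=7c; end=41; A:t4 B:t5
  6. max(6,5)=6c; end=47; A:t6 B:t5
  7. max(7,4)=7c; end=54; A:t6 B:t7
  8. max(5,4)=5c; end=59; A:t8 B:t7
  9. 8=8c; end=67; A:t8 B:t7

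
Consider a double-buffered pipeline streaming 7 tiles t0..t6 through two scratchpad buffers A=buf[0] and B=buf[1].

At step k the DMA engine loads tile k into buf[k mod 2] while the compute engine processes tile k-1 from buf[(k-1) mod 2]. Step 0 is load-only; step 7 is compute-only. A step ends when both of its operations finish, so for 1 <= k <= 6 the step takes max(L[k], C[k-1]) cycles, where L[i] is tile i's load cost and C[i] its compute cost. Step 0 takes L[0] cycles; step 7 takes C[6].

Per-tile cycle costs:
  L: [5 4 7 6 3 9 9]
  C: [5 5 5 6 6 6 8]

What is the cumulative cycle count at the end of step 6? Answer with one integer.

step 0: L[0]=5 → dur=5, Σ=5 | A=load:t0 B=idle [load-only]
step 1: L[1]=4 C[0]=5 → dur=5, Σ=10 | A=compute:t0 B=load:t1 [compute-bound]
step 2: L[2]=7 C[1]=5 → dur=7, Σ=17 | A=load:t2 B=compute:t1 [load-bound]
step 3: L[3]=6 C[2]=5 → dur=6, Σ=23 | A=compute:t2 B=load:t3 [load-bound]
step 4: L[4]=3 C[3]=6 → dur=6, Σ=29 | A=load:t4 B=compute:t3 [compute-bound]
step 5: L[5]=9 C[4]=6 → dur=9, Σ=38 | A=compute:t4 B=load:t5 [load-bound]
step 6: L[6]=9 C[5]=6 → dur=9, Σ=47 | A=load:t6 B=compute:t5 [load-bound]
step 7: C[6]=8 → dur=8, Σ=55 | A=compute:t6 B=idle [compute-only]

end_cycle[6] = 47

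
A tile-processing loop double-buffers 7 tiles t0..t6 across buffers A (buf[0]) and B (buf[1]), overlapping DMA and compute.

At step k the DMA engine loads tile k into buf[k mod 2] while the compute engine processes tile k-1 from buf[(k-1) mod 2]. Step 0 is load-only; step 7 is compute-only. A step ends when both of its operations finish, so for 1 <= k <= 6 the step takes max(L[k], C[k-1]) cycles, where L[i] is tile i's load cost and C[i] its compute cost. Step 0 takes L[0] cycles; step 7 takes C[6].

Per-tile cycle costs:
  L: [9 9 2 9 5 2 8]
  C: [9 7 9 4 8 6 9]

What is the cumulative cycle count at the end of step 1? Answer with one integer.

[0] DMA t0→A (9c) ∥ CU idle ⇒ 9c, clock 9
[1] DMA t1→B (9c) ∥ CU A:t0 (9c) ⇒ 9c, clock 18
[2] DMA t2→A (2c) ∥ CU B:t1 (7c) ⇒ 7c, clock 25
[3] DMA t3→B (9c) ∥ CU A:t2 (9c) ⇒ 9c, clock 34
[4] DMA t4→A (5c) ∥ CU B:t3 (4c) ⇒ 5c, clock 39
[5] DMA t5→B (2c) ∥ CU A:t4 (8c) ⇒ 8c, clock 47
[6] DMA t6→A (8c) ∥ CU B:t5 (6c) ⇒ 8c, clock 55
[7] DMA idle ∥ CU A:t6 (9c) ⇒ 9c, clock 64

end_cycle[1] = 18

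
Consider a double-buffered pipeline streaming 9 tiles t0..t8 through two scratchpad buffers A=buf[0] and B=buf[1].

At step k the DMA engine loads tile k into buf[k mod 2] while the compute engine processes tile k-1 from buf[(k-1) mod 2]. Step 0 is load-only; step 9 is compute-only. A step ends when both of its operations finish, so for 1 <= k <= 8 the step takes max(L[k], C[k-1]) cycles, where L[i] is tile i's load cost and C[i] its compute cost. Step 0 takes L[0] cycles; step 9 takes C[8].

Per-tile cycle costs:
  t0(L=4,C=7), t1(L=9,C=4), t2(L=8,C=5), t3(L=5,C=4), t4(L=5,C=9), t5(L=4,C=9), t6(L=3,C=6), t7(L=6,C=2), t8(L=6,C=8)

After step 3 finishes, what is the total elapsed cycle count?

  0. 4=4c; end=4; A:t0 B:-
  1. max(9,7)=9c; end=13; A:t0 B:t1
  2. max(8,4)=8c; end=21; A:t2 B:t1
  3. max(5,5)=5c; end=26; A:t2 B:t3
  4. max(5,4)=5c; end=31; A:t4 B:t3
  5. max(4,9)=9c; end=40; A:t4 B:t5
  6. max(3,9)=9c; end=49; A:t6 B:t5
  7. max(6,6)=6c; end=55; A:t6 B:t7
  8. max(6,2)=6c; end=61; A:t8 B:t7
  9. 8=8c; end=69; A:t8 B:t7

end_cycle[3] = 26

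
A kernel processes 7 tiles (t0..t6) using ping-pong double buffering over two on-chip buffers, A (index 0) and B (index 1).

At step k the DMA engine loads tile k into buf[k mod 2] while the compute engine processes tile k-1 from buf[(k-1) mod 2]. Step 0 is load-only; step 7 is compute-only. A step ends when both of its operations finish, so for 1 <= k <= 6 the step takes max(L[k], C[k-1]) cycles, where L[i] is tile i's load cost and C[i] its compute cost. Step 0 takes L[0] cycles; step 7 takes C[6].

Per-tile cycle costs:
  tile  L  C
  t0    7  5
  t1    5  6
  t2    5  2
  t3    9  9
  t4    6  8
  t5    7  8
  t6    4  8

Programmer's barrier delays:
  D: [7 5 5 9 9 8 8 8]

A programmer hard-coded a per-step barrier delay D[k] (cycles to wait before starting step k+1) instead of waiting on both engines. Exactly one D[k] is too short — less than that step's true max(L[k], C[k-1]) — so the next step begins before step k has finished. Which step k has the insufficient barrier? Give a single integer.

hazard at step 2

[0] required=L[0]=7=7 vs D=7 ok
[1] required=max(L[1]=5,C[0]=5)=5 vs D=5 ok
[2] required=max(L[2]=5,C[1]=6)=6 vs D=5 SHORT
[3] required=max(L[3]=9,C[2]=2)=9 vs D=9 ok
[4] required=max(L[4]=6,C[3]=9)=9 vs D=9 ok
[5] required=max(L[5]=7,C[4]=8)=8 vs D=8 ok
[6] required=max(L[6]=4,C[5]=8)=8 vs D=8 ok
[7] required=C[6]=8=8 vs D=8 ok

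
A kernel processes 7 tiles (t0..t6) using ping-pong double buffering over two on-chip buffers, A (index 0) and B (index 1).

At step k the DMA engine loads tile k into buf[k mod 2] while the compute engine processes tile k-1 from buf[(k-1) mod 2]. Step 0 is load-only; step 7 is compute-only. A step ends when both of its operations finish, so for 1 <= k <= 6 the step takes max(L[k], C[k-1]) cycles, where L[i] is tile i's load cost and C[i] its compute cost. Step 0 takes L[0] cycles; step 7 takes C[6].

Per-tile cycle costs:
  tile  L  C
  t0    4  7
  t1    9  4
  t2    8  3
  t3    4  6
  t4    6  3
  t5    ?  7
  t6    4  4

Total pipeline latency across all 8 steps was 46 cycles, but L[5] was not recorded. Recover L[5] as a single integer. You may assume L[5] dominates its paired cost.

L[5] = 4

step 0 → dur = L[0]=4 = 4
step 1 → dur = max(L[1]=9, C[0]=7) = 9
step 2 → dur = max(L[2]=8, C[1]=4) = 8
step 3 → dur = max(L[3]=4, C[2]=3) = 4
step 4 → dur = max(L[4]=6, C[3]=6) = 6
step 5 → dur = max(L[5]=?, C[4]=3) = L[5]  (unknown; binding)
step 6 → dur = max(L[6]=4, C[5]=7) = 7
step 7 → dur = C[6]=4 = 4
sum of known step durations = 42
dur[5] = total - known = 46 - 42 = 4
L[5] is the binding max in step 5, so L[5] = dur[5] = 4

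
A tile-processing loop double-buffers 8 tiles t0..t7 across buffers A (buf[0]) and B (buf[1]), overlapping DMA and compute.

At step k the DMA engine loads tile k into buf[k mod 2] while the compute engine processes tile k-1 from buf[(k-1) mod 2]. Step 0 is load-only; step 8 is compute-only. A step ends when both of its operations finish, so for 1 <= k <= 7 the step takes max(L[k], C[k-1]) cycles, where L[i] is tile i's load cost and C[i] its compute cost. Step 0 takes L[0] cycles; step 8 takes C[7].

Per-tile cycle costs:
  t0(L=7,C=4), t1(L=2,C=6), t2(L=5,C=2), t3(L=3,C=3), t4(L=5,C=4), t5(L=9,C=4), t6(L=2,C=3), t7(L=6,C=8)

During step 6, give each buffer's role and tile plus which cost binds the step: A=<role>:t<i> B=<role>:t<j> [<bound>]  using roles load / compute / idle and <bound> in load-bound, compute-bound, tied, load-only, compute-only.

step 6: A=load:t6 B=compute:t5 [compute-bound]

k=0 load=t0/7c comp=- wait=7 total=7
k=1 load=t1/2c comp=t0/4c wait=4 total=11
k=2 load=t2/5c comp=t1/6c wait=6 total=17
k=3 load=t3/3c comp=t2/2c wait=3 total=20
k=4 load=t4/5c comp=t3/3c wait=5 total=25
k=5 load=t5/9c comp=t4/4c wait=9 total=34
k=6 load=t6/2c comp=t5/4c wait=4 total=38
k=7 load=t7/6c comp=t6/3c wait=6 total=44
k=8 load=- comp=t7/8c wait=8 total=52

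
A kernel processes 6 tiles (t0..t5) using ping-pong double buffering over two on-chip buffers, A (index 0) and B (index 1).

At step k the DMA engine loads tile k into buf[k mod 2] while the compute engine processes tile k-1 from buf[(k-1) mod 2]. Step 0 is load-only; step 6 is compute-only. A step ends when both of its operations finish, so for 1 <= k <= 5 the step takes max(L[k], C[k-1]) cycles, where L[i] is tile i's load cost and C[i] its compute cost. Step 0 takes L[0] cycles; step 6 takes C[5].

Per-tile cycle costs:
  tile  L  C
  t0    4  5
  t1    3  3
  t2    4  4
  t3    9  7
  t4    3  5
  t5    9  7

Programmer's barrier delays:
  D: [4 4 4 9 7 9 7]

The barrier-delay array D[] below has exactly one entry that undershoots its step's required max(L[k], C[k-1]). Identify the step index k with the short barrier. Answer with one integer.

hazard at step 1

step 0: need L[0]=4 = 4; D[0]=4 ok
step 1: need max(L[1]=3,C[0]=5) = 5; D[1]=4 SHORT
step 2: need max(L[2]=4,C[1]=3) = 4; D[2]=4 ok
step 3: need max(L[3]=9,C[2]=4) = 9; D[3]=9 ok
step 4: need max(L[4]=3,C[3]=7) = 7; D[4]=7 ok
step 5: need max(L[5]=9,C[4]=5) = 9; D[5]=9 ok
step 6: need C[5]=7 = 7; D[6]=7 ok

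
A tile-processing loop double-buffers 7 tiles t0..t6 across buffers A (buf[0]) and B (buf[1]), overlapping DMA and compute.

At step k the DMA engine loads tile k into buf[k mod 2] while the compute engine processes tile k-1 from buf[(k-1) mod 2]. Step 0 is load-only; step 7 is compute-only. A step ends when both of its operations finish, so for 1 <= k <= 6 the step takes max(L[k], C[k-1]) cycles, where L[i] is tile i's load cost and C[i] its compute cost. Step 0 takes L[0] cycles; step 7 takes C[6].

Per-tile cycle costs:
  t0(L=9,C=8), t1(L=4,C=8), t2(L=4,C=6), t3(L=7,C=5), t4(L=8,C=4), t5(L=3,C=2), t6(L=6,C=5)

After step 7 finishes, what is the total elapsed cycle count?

end_cycle[7] = 55

step 0: L[0]=9 → dur=9, Σ=9 | A=load:t0 B=idle [load-only]
step 1: L[1]=4 C[0]=8 → dur=8, Σ=17 | A=compute:t0 B=load:t1 [compute-bound]
step 2: L[2]=4 C[1]=8 → dur=8, Σ=25 | A=load:t2 B=compute:t1 [compute-bound]
step 3: L[3]=7 C[2]=6 → dur=7, Σ=32 | A=compute:t2 B=load:t3 [load-bound]
step 4: L[4]=8 C[3]=5 → dur=8, Σ=40 | A=load:t4 B=compute:t3 [load-bound]
step 5: L[5]=3 C[4]=4 → dur=4, Σ=44 | A=compute:t4 B=load:t5 [compute-bound]
step 6: L[6]=6 C[5]=2 → dur=6, Σ=50 | A=load:t6 B=compute:t5 [load-bound]
step 7: C[6]=5 → dur=5, Σ=55 | A=compute:t6 B=idle [compute-only]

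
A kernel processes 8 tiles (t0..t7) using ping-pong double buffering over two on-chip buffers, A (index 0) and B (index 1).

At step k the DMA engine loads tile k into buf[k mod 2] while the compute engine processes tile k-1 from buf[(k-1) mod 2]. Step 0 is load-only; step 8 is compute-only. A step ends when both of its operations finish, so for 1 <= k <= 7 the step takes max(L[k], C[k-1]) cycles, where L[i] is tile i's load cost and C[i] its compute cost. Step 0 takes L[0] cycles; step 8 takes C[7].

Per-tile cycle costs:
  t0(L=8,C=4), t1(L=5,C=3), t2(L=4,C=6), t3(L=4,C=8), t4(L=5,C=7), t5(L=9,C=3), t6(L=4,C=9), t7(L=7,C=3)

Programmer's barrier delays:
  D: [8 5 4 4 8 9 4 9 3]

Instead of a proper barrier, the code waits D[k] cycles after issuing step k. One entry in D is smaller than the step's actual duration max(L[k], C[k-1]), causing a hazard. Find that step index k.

step 0: need L[0]=8 = 8; D[0]=8 ok
step 1: need max(L[1]=5,C[0]=4) = 5; D[1]=5 ok
step 2: need max(L[2]=4,C[1]=3) = 4; D[2]=4 ok
step 3: need max(L[3]=4,C[2]=6) = 6; D[3]=4 SHORT
step 4: need max(L[4]=5,C[3]=8) = 8; D[4]=8 ok
step 5: need max(L[5]=9,C[4]=7) = 9; D[5]=9 ok
step 6: need max(L[6]=4,C[5]=3) = 4; D[6]=4 ok
step 7: need max(L[7]=7,C[6]=9) = 9; D[7]=9 ok
step 8: need C[7]=3 = 3; D[8]=3 ok

hazard at step 3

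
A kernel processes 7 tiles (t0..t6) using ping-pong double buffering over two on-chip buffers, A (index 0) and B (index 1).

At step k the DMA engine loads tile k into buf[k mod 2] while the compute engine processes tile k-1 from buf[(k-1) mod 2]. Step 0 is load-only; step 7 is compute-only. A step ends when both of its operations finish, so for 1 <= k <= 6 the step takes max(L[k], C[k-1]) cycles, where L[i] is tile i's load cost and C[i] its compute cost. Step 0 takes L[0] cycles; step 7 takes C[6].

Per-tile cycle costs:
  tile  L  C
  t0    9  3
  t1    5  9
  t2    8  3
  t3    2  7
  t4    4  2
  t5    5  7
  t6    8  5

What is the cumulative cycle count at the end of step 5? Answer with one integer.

step 0: L[0]=9 → dur=9, Σ=9 | A=load:t0 B=idle [load-only]
step 1: L[1]=5 C[0]=3 → dur=5, Σ=14 | A=compute:t0 B=load:t1 [load-bound]
step 2: L[2]=8 C[1]=9 → dur=9, Σ=23 | A=load:t2 B=compute:t1 [compute-bound]
step 3: L[3]=2 C[2]=3 → dur=3, Σ=26 | A=compute:t2 B=load:t3 [compute-bound]
step 4: L[4]=4 C[3]=7 → dur=7, Σ=33 | A=load:t4 B=compute:t3 [compute-bound]
step 5: L[5]=5 C[4]=2 → dur=5, Σ=38 | A=compute:t4 B=load:t5 [load-bound]
step 6: L[6]=8 C[5]=7 → dur=8, Σ=46 | A=load:t6 B=compute:t5 [load-bound]
step 7: C[6]=5 → dur=5, Σ=51 | A=compute:t6 B=idle [compute-only]

end_cycle[5] = 38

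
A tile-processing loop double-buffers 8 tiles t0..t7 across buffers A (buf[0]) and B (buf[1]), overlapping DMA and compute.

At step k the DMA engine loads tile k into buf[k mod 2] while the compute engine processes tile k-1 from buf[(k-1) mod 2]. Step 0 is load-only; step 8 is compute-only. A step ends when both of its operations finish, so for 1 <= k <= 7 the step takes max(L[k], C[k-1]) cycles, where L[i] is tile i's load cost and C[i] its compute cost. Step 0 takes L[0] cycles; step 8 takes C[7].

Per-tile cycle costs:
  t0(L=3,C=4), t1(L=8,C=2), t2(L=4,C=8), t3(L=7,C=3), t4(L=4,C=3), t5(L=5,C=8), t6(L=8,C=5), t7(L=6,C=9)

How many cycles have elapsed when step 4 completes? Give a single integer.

end_cycle[4] = 27

[0] DMA t0→A (3c) ∥ CU idle ⇒ 3c, clock 3
[1] DMA t1→B (8c) ∥ CU A:t0 (4c) ⇒ 8c, clock 11
[2] DMA t2→A (4c) ∥ CU B:t1 (2c) ⇒ 4c, clock 15
[3] DMA t3→B (7c) ∥ CU A:t2 (8c) ⇒ 8c, clock 23
[4] DMA t4→A (4c) ∥ CU B:t3 (3c) ⇒ 4c, clock 27
[5] DMA t5→B (5c) ∥ CU A:t4 (3c) ⇒ 5c, clock 32
[6] DMA t6→A (8c) ∥ CU B:t5 (8c) ⇒ 8c, clock 40
[7] DMA t7→B (6c) ∥ CU A:t6 (5c) ⇒ 6c, clock 46
[8] DMA idle ∥ CU B:t7 (9c) ⇒ 9c, clock 55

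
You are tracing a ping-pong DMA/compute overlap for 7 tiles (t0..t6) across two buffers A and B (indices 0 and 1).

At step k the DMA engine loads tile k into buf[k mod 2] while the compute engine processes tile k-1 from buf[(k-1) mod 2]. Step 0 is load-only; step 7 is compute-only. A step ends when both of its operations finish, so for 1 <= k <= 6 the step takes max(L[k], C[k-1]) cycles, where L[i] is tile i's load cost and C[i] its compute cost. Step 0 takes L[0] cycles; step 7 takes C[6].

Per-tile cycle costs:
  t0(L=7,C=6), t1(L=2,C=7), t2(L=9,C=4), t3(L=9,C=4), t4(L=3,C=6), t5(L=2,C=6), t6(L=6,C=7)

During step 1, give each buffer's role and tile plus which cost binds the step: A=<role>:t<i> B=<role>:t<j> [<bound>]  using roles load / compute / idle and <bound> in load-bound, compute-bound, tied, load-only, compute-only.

  0. 7=7c; end=7; A:t0 B:-
  1. max(2,6)=6c; end=13; A:t0 B:t1
  2. max(9,7)=9c; end=22; A:t2 B:t1
  3. max(9,4)=9c; end=31; A:t2 B:t3
  4. max(3,4)=4c; end=35; A:t4 B:t3
  5. max(2,6)=6c; end=41; A:t4 B:t5
  6. max(6,6)=6c; end=47; A:t6 B:t5
  7. 7=7c; end=54; A:t6 B:t5

step 1: A=compute:t0 B=load:t1 [compute-bound]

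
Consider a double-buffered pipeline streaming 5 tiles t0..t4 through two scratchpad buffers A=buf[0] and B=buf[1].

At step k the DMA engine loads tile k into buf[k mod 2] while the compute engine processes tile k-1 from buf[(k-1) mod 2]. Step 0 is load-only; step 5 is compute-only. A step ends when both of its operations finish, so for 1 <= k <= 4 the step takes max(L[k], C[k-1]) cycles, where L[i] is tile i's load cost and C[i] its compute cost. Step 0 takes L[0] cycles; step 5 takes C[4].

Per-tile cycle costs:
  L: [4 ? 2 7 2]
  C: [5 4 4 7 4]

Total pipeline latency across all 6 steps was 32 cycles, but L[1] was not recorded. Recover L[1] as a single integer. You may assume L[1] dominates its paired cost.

step 0 → dur = L[0]=4 = 4
step 1 → dur = max(L[1]=?, C[0]=5) = L[1]  (unknown; binding)
step 2 → dur = max(L[2]=2, C[1]=4) = 4
step 3 → dur = max(L[3]=7, C[2]=4) = 7
step 4 → dur = max(L[4]=2, C[3]=7) = 7
step 5 → dur = C[4]=4 = 4
sum of known step durations = 26
dur[1] = total - known = 32 - 26 = 6
L[1] is the binding max in step 1, so L[1] = dur[1] = 6

L[1] = 6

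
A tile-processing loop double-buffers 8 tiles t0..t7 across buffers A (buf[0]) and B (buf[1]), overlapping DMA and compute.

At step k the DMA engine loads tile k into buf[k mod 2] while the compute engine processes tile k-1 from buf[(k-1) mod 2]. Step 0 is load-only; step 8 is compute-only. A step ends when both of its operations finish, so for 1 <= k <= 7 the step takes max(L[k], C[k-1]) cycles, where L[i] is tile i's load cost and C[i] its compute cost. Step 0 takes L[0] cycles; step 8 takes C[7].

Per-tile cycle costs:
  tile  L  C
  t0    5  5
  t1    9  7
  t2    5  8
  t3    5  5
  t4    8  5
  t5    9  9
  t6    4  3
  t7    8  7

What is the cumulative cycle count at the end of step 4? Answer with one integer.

end_cycle[4] = 37

k=0 load=t0/5c comp=- wait=5 total=5
k=1 load=t1/9c comp=t0/5c wait=9 total=14
k=2 load=t2/5c comp=t1/7c wait=7 total=21
k=3 load=t3/5c comp=t2/8c wait=8 total=29
k=4 load=t4/8c comp=t3/5c wait=8 total=37
k=5 load=t5/9c comp=t4/5c wait=9 total=46
k=6 load=t6/4c comp=t5/9c wait=9 total=55
k=7 load=t7/8c comp=t6/3c wait=8 total=63
k=8 load=- comp=t7/7c wait=7 total=70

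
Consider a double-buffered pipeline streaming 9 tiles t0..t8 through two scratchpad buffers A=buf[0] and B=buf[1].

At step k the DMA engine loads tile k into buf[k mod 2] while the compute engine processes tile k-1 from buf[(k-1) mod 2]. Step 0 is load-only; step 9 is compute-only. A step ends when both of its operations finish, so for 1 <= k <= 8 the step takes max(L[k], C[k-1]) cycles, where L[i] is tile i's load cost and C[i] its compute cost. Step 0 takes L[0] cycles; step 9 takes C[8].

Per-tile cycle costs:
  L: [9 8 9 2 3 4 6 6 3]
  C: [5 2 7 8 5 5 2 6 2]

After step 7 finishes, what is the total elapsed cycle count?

end_cycle[7] = 58

  0. 9=9c; end=9; A:t0 B:-
  1. max(8,5)=8c; end=17; A:t0 B:t1
  2. max(9,2)=9c; end=26; A:t2 B:t1
  3. max(2,7)=7c; end=33; A:t2 B:t3
  4. max(3,8)=8c; end=41; A:t4 B:t3
  5. max(4,5)=5c; end=46; A:t4 B:t5
  6. max(6,5)=6c; end=52; A:t6 B:t5
  7. max(6,2)=6c; end=58; A:t6 B:t7
  8. max(3,6)=6c; end=64; A:t8 B:t7
  9. 2=2c; end=66; A:t8 B:t7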